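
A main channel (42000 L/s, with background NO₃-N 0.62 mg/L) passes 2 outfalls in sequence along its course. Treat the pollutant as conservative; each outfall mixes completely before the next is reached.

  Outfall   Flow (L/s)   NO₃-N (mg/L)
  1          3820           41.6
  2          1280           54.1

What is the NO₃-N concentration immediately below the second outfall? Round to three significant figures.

Below outfall 1: Q → 45820 L/s, C = (42000·0.6200 + 3820·41.60)/45820 = 4.036 mg/L.
Below outfall 2: Q → 47100 L/s, C = (45820·4.036 + 1280·54.10)/47100 = 5.397 mg/L.

5.40 mg/L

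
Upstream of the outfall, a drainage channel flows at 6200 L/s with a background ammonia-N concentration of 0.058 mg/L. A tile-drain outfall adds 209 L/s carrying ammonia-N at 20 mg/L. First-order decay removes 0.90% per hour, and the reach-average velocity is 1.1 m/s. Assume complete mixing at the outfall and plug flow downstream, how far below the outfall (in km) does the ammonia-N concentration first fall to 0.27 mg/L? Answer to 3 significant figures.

Mass balance: C = (6200·0.05800 + 209.0·20.00) / 6409 = 4540/6409 = 0.7083 mg/L.
0.90%/h lost → k = −ln(1 − 0.009) = 0.009041 h⁻¹.
Set 0.7083·exp(−k·t) = 0.27 → t = ln(0.7083/0.27)/k = 384000 s = 106.7 h.
Distance = v·t = 1.1·384000 = 422500 m = 422.5 km.

422 km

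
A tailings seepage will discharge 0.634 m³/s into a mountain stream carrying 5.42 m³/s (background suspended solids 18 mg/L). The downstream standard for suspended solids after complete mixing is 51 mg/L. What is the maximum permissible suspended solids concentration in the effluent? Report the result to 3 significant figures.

At the limit, (Qr·Cr + Qe·Cₑ)/(Qr + Qe) = 51:
Cₑ = (6.054·51 − 5.420·18.00) / 0.6340 = 333.1 mg/L.

333 mg/L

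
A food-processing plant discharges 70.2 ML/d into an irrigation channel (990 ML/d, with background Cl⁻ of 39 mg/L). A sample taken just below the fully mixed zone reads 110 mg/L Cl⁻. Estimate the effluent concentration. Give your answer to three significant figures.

1110 mg/L

Mass balance: 990.0·39.00 + 70.20·Cₑ = 1060·110.0
→ Cₑ = (1060·110.0 − 990.0·39.00) / 70.20 = 1111 mg/L.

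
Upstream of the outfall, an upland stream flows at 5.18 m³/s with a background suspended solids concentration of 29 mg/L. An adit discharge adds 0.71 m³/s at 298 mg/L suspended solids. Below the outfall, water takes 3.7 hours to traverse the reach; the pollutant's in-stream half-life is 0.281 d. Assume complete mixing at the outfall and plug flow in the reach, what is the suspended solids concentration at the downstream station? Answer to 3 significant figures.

After mixing, C = (5.180·29.00 + 0.7100·298.0) / 5.890 = 361.8/5.890 = 61.43 mg/L.
Half-life 0.281 d → k = ln 2 / 0.281 = 2.467 d⁻¹.
First-order decay: C = 61.43·exp(−k·t) = 61.43·0.6837 = 41.99 mg/L.

42.0 mg/L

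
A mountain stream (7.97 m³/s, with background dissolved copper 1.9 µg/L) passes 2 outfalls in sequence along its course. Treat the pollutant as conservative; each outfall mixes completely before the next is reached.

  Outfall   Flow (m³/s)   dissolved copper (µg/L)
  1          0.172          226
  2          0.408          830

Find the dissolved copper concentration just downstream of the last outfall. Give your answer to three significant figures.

Below outfall 1: Q → 8.142 m³/s, C = (7.970·1.900 + 0.1720·226.0)/8.142 = 6.634 µg/L.
Below outfall 2: Q → 8.550 m³/s, C = (8.142·6.634 + 0.4080·830.0)/8.550 = 45.92 µg/L.

45.9 µg/L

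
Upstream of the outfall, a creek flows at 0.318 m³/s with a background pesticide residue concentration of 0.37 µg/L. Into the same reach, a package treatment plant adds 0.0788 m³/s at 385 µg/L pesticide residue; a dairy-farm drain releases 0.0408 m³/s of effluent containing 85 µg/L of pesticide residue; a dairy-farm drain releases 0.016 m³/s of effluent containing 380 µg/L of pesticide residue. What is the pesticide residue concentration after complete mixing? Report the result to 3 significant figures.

88.2 µg/L

Conservation of mass: C = (0.3180·0.3700 + 0.07880·385.0 + 0.04080·85.00 + 0.01600·380.0) / 0.4536 = 40.00/0.4536 = 88.19 µg/L.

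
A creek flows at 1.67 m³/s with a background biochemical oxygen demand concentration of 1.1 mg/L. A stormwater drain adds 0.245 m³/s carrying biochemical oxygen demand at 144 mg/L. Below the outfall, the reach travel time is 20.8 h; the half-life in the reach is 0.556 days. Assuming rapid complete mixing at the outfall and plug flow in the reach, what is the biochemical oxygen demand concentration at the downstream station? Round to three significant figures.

Conservation of mass: C = (1.670·1.100 + 0.2450·144.0) / 1.915 = 37.12/1.915 = 19.38 mg/L.
Half-life 0.556 d → k = ln 2 / 0.556 = 1.247 d⁻¹.
First-order decay: C = 19.38·exp(−k·t) = 19.38·0.3394 = 6.579 mg/L.

6.58 mg/L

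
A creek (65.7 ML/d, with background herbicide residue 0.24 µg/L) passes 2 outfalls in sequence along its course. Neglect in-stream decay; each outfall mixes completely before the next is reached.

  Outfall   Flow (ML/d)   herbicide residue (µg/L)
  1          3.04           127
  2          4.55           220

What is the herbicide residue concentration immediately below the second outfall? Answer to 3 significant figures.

Outfall 1: combined Q = 68.74 ML/d; C = (65.70·0.2400 + 3.040·127.0)/68.74 = 5.846 µg/L.
Outfall 2: combined Q = 73.29 ML/d; C = (68.74·5.846 + 4.550·220.0)/73.29 = 19.14 µg/L.

19.1 µg/L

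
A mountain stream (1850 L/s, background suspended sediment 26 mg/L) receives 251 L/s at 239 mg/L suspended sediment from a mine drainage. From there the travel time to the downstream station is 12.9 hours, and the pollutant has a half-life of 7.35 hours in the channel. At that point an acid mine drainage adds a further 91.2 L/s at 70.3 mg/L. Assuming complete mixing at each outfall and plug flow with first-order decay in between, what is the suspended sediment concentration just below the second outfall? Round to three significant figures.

Conservation of mass: C = (1850·26.00 + 251.0·239.0) / 2101 = 108100/2101 = 51.45 mg/L; combined flow 2101 L/s.
Half-life 7.35 h → k = ln 2 / 7.35 = 0.09431 h⁻¹ = 2.263 d⁻¹.
After decay, C = 51.45 × e^(−kt) = 51.45 × 0.2963 = 15.24 mg/L.
At the second outfall, C = (2101·15.24 + 91.20·70.30) / (2101 + 91.20) = 17.53 mg/L.

17.5 mg/L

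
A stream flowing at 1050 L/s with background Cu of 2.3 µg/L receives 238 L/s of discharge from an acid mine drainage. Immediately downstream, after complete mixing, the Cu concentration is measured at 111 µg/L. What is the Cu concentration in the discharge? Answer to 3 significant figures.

Mass balance: 1050·2.300 + 238.0·Cₑ = 1288·111.0
→ Cₑ = (1288·111.0 − 1050·2.300) / 238.0 = 590.6 µg/L.

591 µg/L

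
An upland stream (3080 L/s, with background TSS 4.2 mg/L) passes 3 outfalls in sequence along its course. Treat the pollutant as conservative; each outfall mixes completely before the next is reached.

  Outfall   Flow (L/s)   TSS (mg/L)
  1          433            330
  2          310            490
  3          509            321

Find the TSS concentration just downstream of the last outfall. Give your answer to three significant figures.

109 mg/L

After outfall 1: Q = 3080 + 433.0 = 3513 L/s; C = (3080·4.200 + 433.0·330.0)/3513 = 44.36 mg/L.
After outfall 2: Q = 3513 + 310.0 = 3823 L/s; C = (3513·44.36 + 310.0·490.0)/3823 = 80.49 mg/L.
After outfall 3: Q = 3823 + 509.0 = 4332 L/s; C = (3823·80.49 + 509.0·321.0)/4332 = 108.8 mg/L.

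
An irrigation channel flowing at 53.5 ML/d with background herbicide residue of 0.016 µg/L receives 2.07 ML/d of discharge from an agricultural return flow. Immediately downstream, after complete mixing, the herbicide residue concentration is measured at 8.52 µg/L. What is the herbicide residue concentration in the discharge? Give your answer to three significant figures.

Mass balance: 53.50·0.01600 + 2.070·Cₑ = 55.57·8.520
→ Cₑ = (55.57·8.520 − 53.50·0.01600) / 2.070 = 228.3 µg/L.

228 µg/L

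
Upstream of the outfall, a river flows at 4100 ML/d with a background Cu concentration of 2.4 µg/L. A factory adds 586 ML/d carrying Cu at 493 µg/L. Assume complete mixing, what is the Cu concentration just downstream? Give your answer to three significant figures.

Conservation of mass: C = (4100·2.400 + 586.0·493.0) / 4686 = 298700/4686 = 63.75 µg/L.

63.8 µg/L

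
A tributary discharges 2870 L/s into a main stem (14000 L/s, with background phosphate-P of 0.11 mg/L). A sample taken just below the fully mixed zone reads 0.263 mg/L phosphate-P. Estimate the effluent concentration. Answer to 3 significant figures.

1.01 mg/L

Mass balance: 14000·0.1100 + 2870·Cₑ = 16870·0.2630
→ Cₑ = (16870·0.2630 − 14000·0.1100) / 2870 = 1.009 mg/L.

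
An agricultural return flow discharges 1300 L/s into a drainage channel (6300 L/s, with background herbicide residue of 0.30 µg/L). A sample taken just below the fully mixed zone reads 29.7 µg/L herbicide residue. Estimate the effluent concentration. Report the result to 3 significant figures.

Mass balance: 6300·0.3000 + 1300·Cₑ = 7600·29.70
→ Cₑ = (7600·29.70 − 6300·0.3000) / 1300 = 172.2 µg/L.

172 µg/L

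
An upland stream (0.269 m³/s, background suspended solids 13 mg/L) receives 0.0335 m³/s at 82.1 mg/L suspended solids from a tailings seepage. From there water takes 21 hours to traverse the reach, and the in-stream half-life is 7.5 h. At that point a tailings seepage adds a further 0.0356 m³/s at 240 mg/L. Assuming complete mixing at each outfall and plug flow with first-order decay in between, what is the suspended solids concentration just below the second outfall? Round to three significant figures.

27.9 mg/L

After mixing, C = (0.2690·13.00 + 0.03350·82.10) / 0.3025 = 6.247/0.3025 = 20.65 mg/L; combined flow 0.3025 m³/s.
Half-life 7.5 h → k = ln 2 / 7.5 = 0.09242 h⁻¹ = 2.218 d⁻¹.
After decay, C = 20.65 × e^(−kt) = 20.65 × 0.1436 = 2.965 mg/L.
At the second outfall, C = (0.3025·2.965 + 0.03560·240.0) / (0.3025 + 0.03560) = 27.92 mg/L.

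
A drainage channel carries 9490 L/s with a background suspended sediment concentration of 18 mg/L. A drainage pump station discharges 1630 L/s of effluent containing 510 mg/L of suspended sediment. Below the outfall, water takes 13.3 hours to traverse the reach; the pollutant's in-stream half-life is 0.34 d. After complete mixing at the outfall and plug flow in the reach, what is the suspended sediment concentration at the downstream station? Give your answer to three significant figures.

29.1 mg/L

Mass balance: C = (9490·18.00 + 1630·510.0) / 11120 = 1002000/11120 = 90.12 mg/L.
Half-life 0.34 d → k = ln 2 / 0.34 = 2.039 d⁻¹.
First-order decay: C = 90.12·exp(−k·t) = 90.12·0.3231 = 29.12 mg/L.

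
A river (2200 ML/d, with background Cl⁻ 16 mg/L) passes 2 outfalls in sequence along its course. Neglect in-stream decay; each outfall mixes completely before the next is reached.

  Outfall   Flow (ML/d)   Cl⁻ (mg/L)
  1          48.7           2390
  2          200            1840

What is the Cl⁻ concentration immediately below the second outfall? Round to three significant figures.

212 mg/L

Outfall 1: combined Q = 2249 ML/d; C = (2200·16.00 + 48.70·2390)/2249 = 67.41 mg/L.
Outfall 2: combined Q = 2449 ML/d; C = (2249·67.41 + 200.0·1840)/2449 = 212.2 mg/L.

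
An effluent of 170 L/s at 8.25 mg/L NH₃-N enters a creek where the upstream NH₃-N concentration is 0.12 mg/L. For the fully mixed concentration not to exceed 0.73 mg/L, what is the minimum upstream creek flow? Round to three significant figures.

Set C_mix = 0.73: (Q·0.1200 + 170.0·8.250) / (Q + 170.0) = 0.73
→ Q = 170.0·(8.250 − 0.73)/(0.73 − 0.1200) = 2096 L/s.

2100 L/s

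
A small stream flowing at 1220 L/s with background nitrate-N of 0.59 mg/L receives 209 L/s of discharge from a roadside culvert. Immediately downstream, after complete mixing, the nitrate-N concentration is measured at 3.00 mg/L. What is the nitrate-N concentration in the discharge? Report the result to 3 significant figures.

17.1 mg/L

Mass balance: 1220·0.5900 + 209.0·Cₑ = 1429·3.000
→ Cₑ = (1429·3.000 − 1220·0.5900) / 209.0 = 17.07 mg/L.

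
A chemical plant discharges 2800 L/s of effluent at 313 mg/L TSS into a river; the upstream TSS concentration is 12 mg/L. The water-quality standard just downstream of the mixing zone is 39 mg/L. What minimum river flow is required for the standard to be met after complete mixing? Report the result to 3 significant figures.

28400 L/s

Set C_mix = 39: (Q·12.00 + 2800·313.0) / (Q + 2800) = 39
→ Q = 2800·(313.0 − 39)/(39 − 12.00) = 28410 L/s.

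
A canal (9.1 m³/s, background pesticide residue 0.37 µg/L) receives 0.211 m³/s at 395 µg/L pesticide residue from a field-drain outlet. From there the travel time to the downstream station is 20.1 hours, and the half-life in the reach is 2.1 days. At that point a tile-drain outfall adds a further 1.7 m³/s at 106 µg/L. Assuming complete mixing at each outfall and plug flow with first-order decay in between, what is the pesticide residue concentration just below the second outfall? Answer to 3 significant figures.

Mass balance: C = (9.100·0.3700 + 0.2110·395.0) / 9.311 = 86.71/9.311 = 9.313 µg/L; combined flow 9.311 m³/s.
Half-life 2.1 d → k = ln 2 / 2.1 = 0.3301 d⁻¹.
Decay over the reach: 9.313·exp(−kt) = 9.313·0.7585 = 7.064 µg/L.
Second outfall: C = (9.311·7.064 + 1.700·106.0)/11.01 = 22.34 µg/L.

22.3 µg/L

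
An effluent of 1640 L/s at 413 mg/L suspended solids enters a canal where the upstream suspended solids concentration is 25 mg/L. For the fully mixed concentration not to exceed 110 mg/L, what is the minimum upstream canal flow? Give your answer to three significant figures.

Set C_mix = 110: (Q·25.00 + 1640·413.0) / (Q + 1640) = 110
→ Q = 1640·(413.0 − 110)/(110 − 25.00) = 5846 L/s.

5850 L/s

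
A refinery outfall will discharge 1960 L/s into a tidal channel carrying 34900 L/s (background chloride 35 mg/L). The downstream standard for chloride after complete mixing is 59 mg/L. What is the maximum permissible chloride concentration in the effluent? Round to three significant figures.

486 mg/L

At the limit, (Qr·Cr + Qe·Cₑ)/(Qr + Qe) = 59:
Cₑ = (36860·59 − 34900·35.00) / 1960 = 486.3 mg/L.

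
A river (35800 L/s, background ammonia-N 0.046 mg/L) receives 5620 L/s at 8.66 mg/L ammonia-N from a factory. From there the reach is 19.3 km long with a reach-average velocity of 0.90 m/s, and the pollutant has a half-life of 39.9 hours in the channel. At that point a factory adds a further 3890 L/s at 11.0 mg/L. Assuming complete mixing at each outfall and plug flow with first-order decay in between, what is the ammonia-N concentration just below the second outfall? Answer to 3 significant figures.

Mixed concentration C = ΣQC/ΣQ = (35800·0.04600 + 5620·8.660) / 41420 = 50320/41420 = 1.215 mg/L; combined flow 41420 L/s.
Travel time t = 19.3·1000 / 0.90 = 21440 s = 5.957 h.
Half-life 39.9 h → k = ln 2 / 39.9 = 0.01737 h⁻¹ = 0.4169 d⁻¹.
Applying C = C₀e^(−kt): 1.215 × 0.9017 = 1.095 mg/L.
Second outfall: C = (41420·1.095 + 3890·11.00)/45310 = 1.946 mg/L.

1.95 mg/L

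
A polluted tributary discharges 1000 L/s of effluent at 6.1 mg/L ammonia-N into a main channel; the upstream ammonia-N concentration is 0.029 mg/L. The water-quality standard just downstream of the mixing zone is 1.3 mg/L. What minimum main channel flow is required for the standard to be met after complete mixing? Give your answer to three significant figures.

3780 L/s

Set C_mix = 1.3: (Q·0.02900 + 1000·6.100) / (Q + 1000) = 1.3
→ Q = 1000·(6.100 − 1.3)/(1.3 − 0.02900) = 3777 L/s.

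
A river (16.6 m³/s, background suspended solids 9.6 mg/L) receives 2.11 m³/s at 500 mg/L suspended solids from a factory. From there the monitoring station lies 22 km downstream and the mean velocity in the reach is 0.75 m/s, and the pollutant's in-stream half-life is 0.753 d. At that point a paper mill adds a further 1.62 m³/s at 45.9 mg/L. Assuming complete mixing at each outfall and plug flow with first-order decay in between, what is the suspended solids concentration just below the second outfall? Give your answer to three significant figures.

Conservation of mass: C = (16.60·9.600 + 2.110·500.0) / 18.71 = 1214/18.71 = 64.90 mg/L; combined flow 18.71 m³/s.
Travel time t = 22·1000 / 0.75 = 29330 s = 8.148 h.
Half-life 0.753 d → k = ln 2 / 0.753 = 0.9205 d⁻¹.
Applying C = C₀e^(−kt): 64.90 × 0.7316 = 47.48 mg/L.
Second outfall: C = (18.71·47.48 + 1.620·45.90)/20.33 = 47.36 mg/L.

47.4 mg/L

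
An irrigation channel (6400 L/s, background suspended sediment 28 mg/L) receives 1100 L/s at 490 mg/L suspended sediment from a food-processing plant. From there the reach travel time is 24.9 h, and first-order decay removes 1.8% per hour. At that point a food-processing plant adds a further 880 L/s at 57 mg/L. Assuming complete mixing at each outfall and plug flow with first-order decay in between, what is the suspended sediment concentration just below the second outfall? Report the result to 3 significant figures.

Mass balance: C = (6400·28.00 + 1100·490.0) / 7500 = 718200/7500 = 95.76 mg/L; combined flow 7500 L/s.
1.8%/h lost → k = −ln(1 − 0.018) = 0.01816 h⁻¹.
First-order decay: C = 95.76·exp(−k·t) = 95.76·0.6362 = 60.92 mg/L.
At the second outfall, C = (7500·60.92 + 880.0·57.00) / (7500 + 880.0) = 60.51 mg/L.

60.5 mg/L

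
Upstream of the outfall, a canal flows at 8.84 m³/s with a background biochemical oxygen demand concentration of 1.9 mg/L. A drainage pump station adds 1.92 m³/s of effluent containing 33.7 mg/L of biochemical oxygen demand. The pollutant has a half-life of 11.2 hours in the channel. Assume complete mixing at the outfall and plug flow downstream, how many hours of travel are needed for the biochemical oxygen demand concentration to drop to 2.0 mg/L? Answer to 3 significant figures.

Mass balance: C = (8.840·1.900 + 1.920·33.70) / 10.76 = 81.50/10.76 = 7.574 mg/L.
Half-life 11.2 h → k = ln 2 / 11.2 = 0.06189 h⁻¹ = 1.485 d⁻¹.
7.574·exp(−k·t) = 2.0 → t = ln(7.574/2.0)/k = 77460 s = 21.52 h.

21.5 h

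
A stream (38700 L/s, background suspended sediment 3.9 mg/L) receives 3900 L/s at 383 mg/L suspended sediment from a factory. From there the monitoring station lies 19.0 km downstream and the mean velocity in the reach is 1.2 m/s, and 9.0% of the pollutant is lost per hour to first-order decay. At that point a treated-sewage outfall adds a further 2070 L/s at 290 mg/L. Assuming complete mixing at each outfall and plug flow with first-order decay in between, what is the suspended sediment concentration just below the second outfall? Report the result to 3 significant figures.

37.8 mg/L

Flow-weighted average: C = (38700·3.900 + 3900·383.0) / 42600 = 1645000/42600 = 38.61 mg/L; combined flow 42600 L/s.
Travel time t = 19.0·1000 / 1.2 = 15830 s = 4.398 h.
9.0%/h lost → k = −ln(1 − 0.09) = 0.09431 h⁻¹.
Decay over the reach: 38.61·exp(−kt) = 38.61·0.6605 = 25.50 mg/L.
Second outfall: C = (42600·25.50 + 2070·290.0)/44670 = 37.76 mg/L.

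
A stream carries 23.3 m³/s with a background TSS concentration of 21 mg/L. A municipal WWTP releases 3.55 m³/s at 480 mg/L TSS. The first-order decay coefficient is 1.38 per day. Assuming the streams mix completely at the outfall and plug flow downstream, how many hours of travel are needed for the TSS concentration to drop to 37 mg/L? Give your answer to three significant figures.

13.8 h

Mass balance: C = (23.30·21.00 + 3.550·480.0) / 26.85 = 2193/26.85 = 81.69 mg/L.
81.69·exp(−k·t) = 37 → t = ln(81.69/37)/k = 49580 s = 13.77 h.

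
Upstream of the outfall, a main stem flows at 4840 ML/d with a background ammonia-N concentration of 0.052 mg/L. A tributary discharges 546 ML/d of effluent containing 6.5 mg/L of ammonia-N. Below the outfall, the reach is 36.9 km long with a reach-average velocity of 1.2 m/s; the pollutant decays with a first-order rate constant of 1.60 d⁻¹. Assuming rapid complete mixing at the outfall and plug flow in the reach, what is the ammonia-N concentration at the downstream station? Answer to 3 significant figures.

Mixed concentration C = ΣQC/ΣQ = (4840·0.05200 + 546.0·6.500) / 5386 = 3801/5386 = 0.7057 mg/L.
Travel time t = 36.9·1000 / 1.2 = 30750 s = 8.542 h.
First-order decay: C = 0.7057·exp(−k·t) = 0.7057·0.5658 = 0.3993 mg/L.

0.399 mg/L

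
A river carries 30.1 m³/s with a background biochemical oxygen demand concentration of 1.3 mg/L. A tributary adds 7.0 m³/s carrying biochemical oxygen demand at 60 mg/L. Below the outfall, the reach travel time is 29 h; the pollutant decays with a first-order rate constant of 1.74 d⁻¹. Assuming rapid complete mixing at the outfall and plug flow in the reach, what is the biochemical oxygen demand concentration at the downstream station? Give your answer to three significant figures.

Conservation of mass: C = (30.10·1.300 + 7.000·60.00) / 37.10 = 459.1/37.10 = 12.38 mg/L.
First-order decay: C = 12.38·exp(−k·t) = 12.38·0.1222 = 1.512 mg/L.

1.51 mg/L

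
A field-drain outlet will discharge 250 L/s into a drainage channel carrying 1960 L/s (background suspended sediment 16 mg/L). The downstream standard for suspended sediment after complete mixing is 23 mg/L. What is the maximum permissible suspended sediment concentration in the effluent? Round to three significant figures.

77.9 mg/L

At the limit, (Qr·Cr + Qe·Cₑ)/(Qr + Qe) = 23:
Cₑ = (2210·23 − 1960·16.00) / 250.0 = 77.88 mg/L.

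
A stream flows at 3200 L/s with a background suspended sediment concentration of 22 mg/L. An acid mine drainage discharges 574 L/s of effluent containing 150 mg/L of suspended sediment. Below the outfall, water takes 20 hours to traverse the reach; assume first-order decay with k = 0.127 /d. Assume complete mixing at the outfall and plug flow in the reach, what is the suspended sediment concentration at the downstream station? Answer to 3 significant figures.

Conservation of mass: C = (3200·22.00 + 574.0·150.0) / 3774 = 156500/3774 = 41.47 mg/L.
Decay over the reach: 41.47·exp(−kt) = 41.47·0.8996 = 37.30 mg/L.

37.3 mg/L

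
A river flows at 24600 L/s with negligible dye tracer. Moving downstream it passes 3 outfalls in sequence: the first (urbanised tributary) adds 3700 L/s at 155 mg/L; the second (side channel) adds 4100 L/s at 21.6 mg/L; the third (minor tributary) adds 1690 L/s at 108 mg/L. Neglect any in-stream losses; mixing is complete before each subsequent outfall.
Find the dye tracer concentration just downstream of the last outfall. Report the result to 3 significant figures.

Below outfall 1: Q → 28300 L/s, C = (24600·0 + 3700·155.0)/28300 = 20.27 mg/L.
Below outfall 2: Q → 32400 L/s, C = (28300·20.27 + 4100·21.60)/32400 = 20.43 mg/L.
Below outfall 3: Q → 34090 L/s, C = (32400·20.43 + 1690·108.0)/34090 = 24.78 mg/L.

24.8 mg/L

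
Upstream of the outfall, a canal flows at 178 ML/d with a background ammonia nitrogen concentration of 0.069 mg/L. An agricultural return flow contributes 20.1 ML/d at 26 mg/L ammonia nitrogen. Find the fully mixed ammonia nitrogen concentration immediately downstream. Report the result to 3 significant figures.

2.70 mg/L

Conservation of mass: C = (178.0·0.06900 + 20.10·26.00) / 198.1 = 534.9/198.1 = 2.700 mg/L.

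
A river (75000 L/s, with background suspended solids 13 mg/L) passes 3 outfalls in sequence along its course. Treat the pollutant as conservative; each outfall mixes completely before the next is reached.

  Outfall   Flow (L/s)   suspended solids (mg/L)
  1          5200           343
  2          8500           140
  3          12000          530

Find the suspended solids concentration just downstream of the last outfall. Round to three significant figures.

Below outfall 1: Q → 80200 L/s, C = (75000·13.00 + 5200·343.0)/80200 = 34.40 mg/L.
Below outfall 2: Q → 88700 L/s, C = (80200·34.40 + 8500·140.0)/88700 = 44.52 mg/L.
Below outfall 3: Q → 100700 L/s, C = (88700·44.52 + 12000·530.0)/100700 = 102.4 mg/L.

102 mg/L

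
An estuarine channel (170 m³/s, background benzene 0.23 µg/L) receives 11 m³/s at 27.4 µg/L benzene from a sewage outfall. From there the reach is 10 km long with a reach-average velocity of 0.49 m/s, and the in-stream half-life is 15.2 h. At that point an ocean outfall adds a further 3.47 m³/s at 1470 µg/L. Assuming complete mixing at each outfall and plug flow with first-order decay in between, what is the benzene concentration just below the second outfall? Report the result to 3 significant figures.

After mixing, C = (170.0·0.2300 + 11.00·27.40) / 181.0 = 340.5/181.0 = 1.881 µg/L; combined flow 181.0 m³/s.
Travel time t = 10·1000 / 0.49 = 20410 s = 5.669 h.
Half-life 15.2 h → k = ln 2 / 15.2 = 0.04560 h⁻¹ = 1.094 d⁻¹.
Applying C = C₀e^(−kt): 1.881 × 0.7722 = 1.453 µg/L.
Second outfall: C = (181.0·1.453 + 3.470·1470)/184.5 = 29.08 µg/L.

29.1 µg/L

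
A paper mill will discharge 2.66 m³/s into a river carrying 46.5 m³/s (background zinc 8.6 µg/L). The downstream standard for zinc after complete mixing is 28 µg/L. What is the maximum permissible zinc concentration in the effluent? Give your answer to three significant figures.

At the limit, (Qr·Cr + Qe·Cₑ)/(Qr + Qe) = 28:
Cₑ = (49.16·28 − 46.50·8.600) / 2.660 = 367.1 µg/L.

367 µg/L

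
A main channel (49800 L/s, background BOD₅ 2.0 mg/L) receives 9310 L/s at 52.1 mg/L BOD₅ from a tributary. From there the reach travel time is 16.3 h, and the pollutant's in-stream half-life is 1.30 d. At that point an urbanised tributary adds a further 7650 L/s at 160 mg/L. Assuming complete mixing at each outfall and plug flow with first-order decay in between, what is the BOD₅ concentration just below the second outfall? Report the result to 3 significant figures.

24.4 mg/L

Flow-weighted average: C = (49800·2.000 + 9310·52.10) / 59110 = 584700/59110 = 9.891 mg/L; combined flow 59110 L/s.
Half-life 1.30 d → k = ln 2 / 1.30 = 0.5332 d⁻¹.
Applying C = C₀e^(−kt): 9.891 × 0.6962 = 6.886 mg/L.
Second outfall: C = (59110·6.886 + 7650·160.0)/66760 = 24.43 mg/L.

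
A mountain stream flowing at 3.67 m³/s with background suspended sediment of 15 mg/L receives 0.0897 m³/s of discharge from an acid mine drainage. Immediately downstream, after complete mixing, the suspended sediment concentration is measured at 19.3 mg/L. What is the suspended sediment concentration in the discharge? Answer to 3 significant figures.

Mass balance: 3.670·15.00 + 0.08970·Cₑ = 3.760·19.30
→ Cₑ = (3.760·19.30 − 3.670·15.00) / 0.08970 = 195.2 mg/L.

195 mg/L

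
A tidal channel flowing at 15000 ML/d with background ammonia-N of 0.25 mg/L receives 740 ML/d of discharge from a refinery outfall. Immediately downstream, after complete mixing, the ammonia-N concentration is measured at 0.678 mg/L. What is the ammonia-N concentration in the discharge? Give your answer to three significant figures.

9.35 mg/L

Mass balance: 15000·0.2500 + 740.0·Cₑ = 15740·0.6780
→ Cₑ = (15740·0.6780 − 15000·0.2500) / 740.0 = 9.354 mg/L.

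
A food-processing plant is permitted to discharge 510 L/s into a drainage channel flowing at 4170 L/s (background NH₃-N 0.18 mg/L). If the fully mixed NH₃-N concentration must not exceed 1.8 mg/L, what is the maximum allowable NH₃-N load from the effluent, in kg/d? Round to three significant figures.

663 kg/d

Mass balance at the limit: 4170·0.1800 + 510.0·Cₑ = 4680·1.8 → Cₑ = 15.05 mg/L.
510.0 L/s = 0.5100 m³/s. Load = 0.5100 m³/s × 15.05 g/m³ × 86 400 s/d = 663.0 kg/d.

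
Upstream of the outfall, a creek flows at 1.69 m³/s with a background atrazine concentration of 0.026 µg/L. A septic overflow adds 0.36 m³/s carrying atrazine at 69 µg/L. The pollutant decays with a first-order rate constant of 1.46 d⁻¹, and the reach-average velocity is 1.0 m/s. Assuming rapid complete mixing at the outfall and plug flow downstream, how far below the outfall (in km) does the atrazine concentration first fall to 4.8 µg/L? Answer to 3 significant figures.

54.9 km

After mixing, C = (1.690·0.02600 + 0.3600·69.00) / 2.050 = 24.88/2.050 = 12.14 µg/L.
Set 12.14·exp(−k·t) = 4.8 → t = ln(12.14/4.8)/k = 54900 s = 15.25 h.
Distance = v·t = 1.0·54900 = 54900 m = 54.90 km.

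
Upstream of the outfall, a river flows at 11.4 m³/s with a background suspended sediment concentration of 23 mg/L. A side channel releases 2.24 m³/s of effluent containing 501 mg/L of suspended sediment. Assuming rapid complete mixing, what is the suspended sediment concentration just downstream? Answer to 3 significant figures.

Conservation of mass: C = (11.40·23.00 + 2.240·501.0) / 13.64 = 1384/13.64 = 101.5 mg/L.

101 mg/L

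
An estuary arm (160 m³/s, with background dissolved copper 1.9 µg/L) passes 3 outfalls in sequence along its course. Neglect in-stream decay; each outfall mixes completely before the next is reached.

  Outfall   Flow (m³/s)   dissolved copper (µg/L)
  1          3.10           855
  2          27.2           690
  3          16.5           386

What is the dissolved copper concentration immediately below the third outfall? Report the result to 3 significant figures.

After outfall 1: Q = 160.0 + 3.100 = 163.1 m³/s; C = (160.0·1.900 + 3.100·855.0)/163.1 = 18.11 µg/L.
After outfall 2: Q = 163.1 + 27.20 = 190.3 m³/s; C = (163.1·18.11 + 27.20·690.0)/190.3 = 114.1 µg/L.
After outfall 3: Q = 190.3 + 16.50 = 206.8 m³/s; C = (190.3·114.1 + 16.50·386.0)/206.8 = 135.8 µg/L.

136 µg/L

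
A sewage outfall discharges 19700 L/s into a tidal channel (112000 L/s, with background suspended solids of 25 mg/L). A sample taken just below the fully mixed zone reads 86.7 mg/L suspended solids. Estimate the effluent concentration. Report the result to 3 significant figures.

437 mg/L

Mass balance: 112000·25.00 + 19700·Cₑ = 131700·86.70
→ Cₑ = (131700·86.70 − 112000·25.00) / 19700 = 437.5 mg/L.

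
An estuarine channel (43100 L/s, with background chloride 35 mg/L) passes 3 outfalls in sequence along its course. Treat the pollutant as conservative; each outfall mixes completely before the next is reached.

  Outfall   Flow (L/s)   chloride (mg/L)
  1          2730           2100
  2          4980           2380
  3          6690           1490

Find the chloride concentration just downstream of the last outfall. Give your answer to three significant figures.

Outfall 1: combined Q = 45830 L/s; C = (43100·35.00 + 2730·2100)/45830 = 158.0 mg/L.
Outfall 2: combined Q = 50810 L/s; C = (45830·158.0 + 4980·2380)/50810 = 375.8 mg/L.
Outfall 3: combined Q = 57500 L/s; C = (50810·375.8 + 6690·1490)/57500 = 505.4 mg/L.

505 mg/L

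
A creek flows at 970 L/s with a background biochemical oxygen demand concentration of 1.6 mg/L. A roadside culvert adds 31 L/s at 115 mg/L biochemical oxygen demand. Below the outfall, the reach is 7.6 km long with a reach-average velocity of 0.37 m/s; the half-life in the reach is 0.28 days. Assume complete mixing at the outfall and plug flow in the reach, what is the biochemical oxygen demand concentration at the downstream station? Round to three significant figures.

2.84 mg/L

Flow-weighted average: C = (970.0·1.600 + 31.00·115.0) / 1001 = 5117/1001 = 5.112 mg/L.
Travel time t = 7.6·1000 / 0.37 = 20540 s = 5.706 h.
Half-life 0.28 d → k = ln 2 / 0.28 = 2.476 d⁻¹.
First-order decay: C = 5.112·exp(−k·t) = 5.112·0.5551 = 2.838 mg/L.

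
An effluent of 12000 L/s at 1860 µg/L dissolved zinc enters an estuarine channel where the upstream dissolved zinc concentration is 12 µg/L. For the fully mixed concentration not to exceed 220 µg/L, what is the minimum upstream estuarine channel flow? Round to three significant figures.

Set C_mix = 220: (Q·12.00 + 12000·1860) / (Q + 12000) = 220
→ Q = 12000·(1860 − 220)/(220 − 12.00) = 94620 L/s.

94600 L/s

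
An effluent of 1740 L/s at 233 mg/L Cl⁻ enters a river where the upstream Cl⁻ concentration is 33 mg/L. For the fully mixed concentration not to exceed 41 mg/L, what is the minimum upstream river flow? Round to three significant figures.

41800 L/s

Set C_mix = 41: (Q·33.00 + 1740·233.0) / (Q + 1740) = 41
→ Q = 1740·(233.0 − 41)/(41 − 33.00) = 41760 L/s.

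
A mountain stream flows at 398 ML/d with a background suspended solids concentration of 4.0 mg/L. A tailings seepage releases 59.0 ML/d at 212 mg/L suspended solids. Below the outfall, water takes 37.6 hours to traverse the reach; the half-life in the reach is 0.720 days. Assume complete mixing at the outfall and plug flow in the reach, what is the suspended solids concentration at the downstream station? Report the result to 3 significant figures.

Flow-weighted average: C = (398.0·4.000 + 59.00·212.0) / 457.0 = 14100/457.0 = 30.85 mg/L.
Half-life 0.720 d → k = ln 2 / 0.720 = 0.9627 d⁻¹.
Decay over the reach: 30.85·exp(−kt) = 30.85·0.2213 = 6.828 mg/L.

6.83 mg/L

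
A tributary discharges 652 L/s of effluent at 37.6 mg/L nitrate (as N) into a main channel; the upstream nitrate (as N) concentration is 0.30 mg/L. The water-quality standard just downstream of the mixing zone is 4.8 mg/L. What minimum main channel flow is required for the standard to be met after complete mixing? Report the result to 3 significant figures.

Set C_mix = 4.8: (Q·0.3000 + 652.0·37.60) / (Q + 652.0) = 4.8
→ Q = 652.0·(37.60 − 4.8)/(4.8 − 0.3000) = 4752 L/s.

4750 L/s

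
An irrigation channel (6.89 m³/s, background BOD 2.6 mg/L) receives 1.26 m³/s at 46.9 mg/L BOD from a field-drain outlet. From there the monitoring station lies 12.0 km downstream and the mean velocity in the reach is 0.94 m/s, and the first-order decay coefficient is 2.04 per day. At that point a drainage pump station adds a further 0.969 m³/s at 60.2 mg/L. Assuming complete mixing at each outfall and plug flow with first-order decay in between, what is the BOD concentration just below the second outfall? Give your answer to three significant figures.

12.6 mg/L

Conservation of mass: C = (6.890·2.600 + 1.260·46.90) / 8.150 = 77.01/8.150 = 9.449 mg/L; combined flow 8.150 m³/s.
Travel time t = 12.0·1000 / 0.94 = 12770 s = 3.546 h.
Applying C = C₀e^(−kt): 9.449 × 0.7398 = 6.990 mg/L.
Second outfall: C = (8.150·6.990 + 0.9690·60.20)/9.119 = 12.64 mg/L.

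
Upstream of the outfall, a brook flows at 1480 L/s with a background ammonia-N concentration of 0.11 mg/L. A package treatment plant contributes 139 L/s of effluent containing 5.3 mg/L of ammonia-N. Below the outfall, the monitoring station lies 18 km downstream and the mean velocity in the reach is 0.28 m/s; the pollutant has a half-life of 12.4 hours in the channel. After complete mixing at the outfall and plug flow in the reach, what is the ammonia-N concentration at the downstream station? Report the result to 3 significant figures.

0.205 mg/L

Conservation of mass: C = (1480·0.1100 + 139.0·5.300) / 1619 = 899.5/1619 = 0.5556 mg/L.
Travel time t = 18·1000 / 0.28 = 64290 s = 17.86 h.
Half-life 12.4 h → k = ln 2 / 12.4 = 0.05590 h⁻¹ = 1.342 d⁻¹.
Decay over the reach: 0.5556·exp(−kt) = 0.5556·0.3685 = 0.2048 mg/L.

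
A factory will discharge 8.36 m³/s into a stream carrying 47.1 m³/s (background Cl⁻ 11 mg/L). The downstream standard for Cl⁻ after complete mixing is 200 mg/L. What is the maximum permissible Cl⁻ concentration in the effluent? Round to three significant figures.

At the limit, (Qr·Cr + Qe·Cₑ)/(Qr + Qe) = 200:
Cₑ = (55.46·200 − 47.10·11.00) / 8.360 = 1265 mg/L.

1260 mg/L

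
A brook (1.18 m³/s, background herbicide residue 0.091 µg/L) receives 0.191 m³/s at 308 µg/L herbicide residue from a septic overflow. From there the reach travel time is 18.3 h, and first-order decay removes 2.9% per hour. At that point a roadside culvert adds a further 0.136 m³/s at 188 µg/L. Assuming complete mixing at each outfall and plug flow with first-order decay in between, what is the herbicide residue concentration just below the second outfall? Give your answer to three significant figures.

Flow-weighted average: C = (1.180·0.09100 + 0.1910·308.0) / 1.371 = 58.94/1.371 = 42.99 µg/L; combined flow 1.371 m³/s.
2.9%/h lost → k = −ln(1 − 0.029) = 0.02943 h⁻¹.
Decay over the reach: 42.99·exp(−kt) = 42.99·0.5836 = 25.09 µg/L.
At the second outfall, C = (1.371·25.09 + 0.1360·188.0) / (1.371 + 0.1360) = 39.79 µg/L.

39.8 µg/L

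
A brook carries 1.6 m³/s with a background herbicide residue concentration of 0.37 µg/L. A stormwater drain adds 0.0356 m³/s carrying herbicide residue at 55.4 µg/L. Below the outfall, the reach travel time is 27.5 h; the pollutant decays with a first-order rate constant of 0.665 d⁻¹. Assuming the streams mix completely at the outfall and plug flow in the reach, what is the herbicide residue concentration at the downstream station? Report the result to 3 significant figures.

0.732 µg/L

Mass balance: C = (1.600·0.3700 + 0.03560·55.40) / 1.636 = 2.564/1.636 = 1.568 µg/L.
After decay, C = 1.568 × e^(−kt) = 1.568 × 0.4667 = 0.7317 µg/L.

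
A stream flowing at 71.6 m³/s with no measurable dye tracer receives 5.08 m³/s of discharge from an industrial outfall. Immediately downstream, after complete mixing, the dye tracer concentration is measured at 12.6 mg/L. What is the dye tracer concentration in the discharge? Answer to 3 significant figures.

190 mg/L

Mass balance: 71.60·0 + 5.080·Cₑ = 76.68·12.60
→ Cₑ = (76.68·12.60 − 71.60·0) / 5.080 = 190.2 mg/L.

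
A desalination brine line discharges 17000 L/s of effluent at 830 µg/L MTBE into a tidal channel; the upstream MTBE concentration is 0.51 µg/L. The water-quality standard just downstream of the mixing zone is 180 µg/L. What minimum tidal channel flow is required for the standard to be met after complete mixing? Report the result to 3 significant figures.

61600 L/s

Set C_mix = 180: (Q·0.5100 + 17000·830.0) / (Q + 17000) = 180
→ Q = 17000·(830.0 − 180)/(180 − 0.5100) = 61560 L/s.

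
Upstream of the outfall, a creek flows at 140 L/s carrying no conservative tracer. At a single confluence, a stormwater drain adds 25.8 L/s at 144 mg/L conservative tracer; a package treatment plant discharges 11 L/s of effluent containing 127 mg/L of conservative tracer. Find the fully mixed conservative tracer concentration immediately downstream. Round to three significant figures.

Flow-weighted average: C = (140.0·0 + 25.80·144.0 + 11.00·127.0) / 176.8 = 5112/176.8 = 28.92 mg/L.

28.9 mg/L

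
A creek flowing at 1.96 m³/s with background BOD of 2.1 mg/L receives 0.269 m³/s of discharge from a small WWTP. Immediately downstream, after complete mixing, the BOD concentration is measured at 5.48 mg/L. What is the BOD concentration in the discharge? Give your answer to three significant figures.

Mass balance: 1.960·2.100 + 0.2690·Cₑ = 2.229·5.480
→ Cₑ = (2.229·5.480 − 1.960·2.100) / 0.2690 = 30.11 mg/L.

30.1 mg/L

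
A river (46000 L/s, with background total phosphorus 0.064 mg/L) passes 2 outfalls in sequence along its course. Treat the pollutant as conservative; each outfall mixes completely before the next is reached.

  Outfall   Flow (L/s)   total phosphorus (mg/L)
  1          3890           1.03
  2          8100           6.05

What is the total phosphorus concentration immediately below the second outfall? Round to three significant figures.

Outfall 1: combined Q = 49890 L/s; C = (46000·0.06400 + 3890·1.030)/49890 = 0.1393 mg/L.
Outfall 2: combined Q = 57990 L/s; C = (49890·0.1393 + 8100·6.050)/57990 = 0.9649 mg/L.

0.965 mg/L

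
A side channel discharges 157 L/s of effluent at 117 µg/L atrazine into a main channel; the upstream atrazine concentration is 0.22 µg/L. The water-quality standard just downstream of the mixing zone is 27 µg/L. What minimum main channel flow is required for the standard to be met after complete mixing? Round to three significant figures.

Set C_mix = 27: (Q·0.2200 + 157.0·117.0) / (Q + 157.0) = 27
→ Q = 157.0·(117.0 − 27)/(27 − 0.2200) = 527.6 L/s.

528 L/s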